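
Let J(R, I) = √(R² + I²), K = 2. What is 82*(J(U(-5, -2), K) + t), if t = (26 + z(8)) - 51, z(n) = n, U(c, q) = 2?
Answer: -1394 + 164*√2 ≈ -1162.1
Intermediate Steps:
J(R, I) = √(I² + R²)
t = -17 (t = (26 + 8) - 51 = 34 - 51 = -17)
82*(J(U(-5, -2), K) + t) = 82*(√(2² + 2²) - 17) = 82*(√(4 + 4) - 17) = 82*(√8 - 17) = 82*(2*√2 - 17) = 82*(-17 + 2*√2) = -1394 + 164*√2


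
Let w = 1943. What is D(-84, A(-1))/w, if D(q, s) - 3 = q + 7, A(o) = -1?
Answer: -74/1943 ≈ -0.038085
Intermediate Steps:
D(q, s) = 10 + q (D(q, s) = 3 + (q + 7) = 3 + (7 + q) = 10 + q)
D(-84, A(-1))/w = (10 - 84)/1943 = -74*1/1943 = -74/1943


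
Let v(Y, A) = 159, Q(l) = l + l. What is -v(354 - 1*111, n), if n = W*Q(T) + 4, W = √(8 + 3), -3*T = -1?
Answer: -159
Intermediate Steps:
T = ⅓ (T = -⅓*(-1) = ⅓ ≈ 0.33333)
Q(l) = 2*l
W = √11 ≈ 3.3166
n = 4 + 2*√11/3 (n = √11*(2*(⅓)) + 4 = √11*(⅔) + 4 = 2*√11/3 + 4 = 4 + 2*√11/3 ≈ 6.2111)
-v(354 - 1*111, n) = -1*159 = -159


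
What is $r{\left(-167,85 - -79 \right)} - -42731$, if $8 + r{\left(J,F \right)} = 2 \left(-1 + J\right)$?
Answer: $42387$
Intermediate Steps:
$r{\left(J,F \right)} = -10 + 2 J$ ($r{\left(J,F \right)} = -8 + 2 \left(-1 + J\right) = -8 + \left(-2 + 2 J\right) = -10 + 2 J$)
$r{\left(-167,85 - -79 \right)} - -42731 = \left(-10 + 2 \left(-167\right)\right) - -42731 = \left(-10 - 334\right) + 42731 = -344 + 42731 = 42387$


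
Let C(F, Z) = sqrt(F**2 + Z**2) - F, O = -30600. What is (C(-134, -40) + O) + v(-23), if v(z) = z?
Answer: -30489 + 2*sqrt(4889) ≈ -30349.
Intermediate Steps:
(C(-134, -40) + O) + v(-23) = ((sqrt((-134)**2 + (-40)**2) - 1*(-134)) - 30600) - 23 = ((sqrt(17956 + 1600) + 134) - 30600) - 23 = ((sqrt(19556) + 134) - 30600) - 23 = ((2*sqrt(4889) + 134) - 30600) - 23 = ((134 + 2*sqrt(4889)) - 30600) - 23 = (-30466 + 2*sqrt(4889)) - 23 = -30489 + 2*sqrt(4889)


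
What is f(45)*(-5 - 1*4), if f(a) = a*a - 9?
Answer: -18144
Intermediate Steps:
f(a) = -9 + a**2 (f(a) = a**2 - 9 = -9 + a**2)
f(45)*(-5 - 1*4) = (-9 + 45**2)*(-5 - 1*4) = (-9 + 2025)*(-5 - 4) = 2016*(-9) = -18144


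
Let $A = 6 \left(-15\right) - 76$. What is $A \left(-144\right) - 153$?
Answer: $23751$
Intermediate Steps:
$A = -166$ ($A = -90 - 76 = -166$)
$A \left(-144\right) - 153 = \left(-166\right) \left(-144\right) - 153 = 23904 - 153 = 23751$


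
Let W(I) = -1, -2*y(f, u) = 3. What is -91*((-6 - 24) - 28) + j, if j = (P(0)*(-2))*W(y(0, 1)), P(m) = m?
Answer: 5278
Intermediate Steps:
y(f, u) = -3/2 (y(f, u) = -½*3 = -3/2)
j = 0 (j = (0*(-2))*(-1) = 0*(-1) = 0)
-91*((-6 - 24) - 28) + j = -91*((-6 - 24) - 28) + 0 = -91*(-30 - 28) + 0 = -91*(-58) + 0 = 5278 + 0 = 5278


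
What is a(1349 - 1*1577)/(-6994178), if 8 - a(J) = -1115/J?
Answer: -709/1594672584 ≈ -4.4461e-7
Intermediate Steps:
a(J) = 8 + 1115/J (a(J) = 8 - (-1115)/J = 8 + 1115/J)
a(1349 - 1*1577)/(-6994178) = (8 + 1115/(1349 - 1*1577))/(-6994178) = (8 + 1115/(1349 - 1577))*(-1/6994178) = (8 + 1115/(-228))*(-1/6994178) = (8 + 1115*(-1/228))*(-1/6994178) = (8 - 1115/228)*(-1/6994178) = (709/228)*(-1/6994178) = -709/1594672584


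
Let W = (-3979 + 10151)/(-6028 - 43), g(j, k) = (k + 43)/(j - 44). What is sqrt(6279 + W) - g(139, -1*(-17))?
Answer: -12/19 + sqrt(231387890227)/6071 ≈ 78.602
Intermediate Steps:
g(j, k) = (43 + k)/(-44 + j)
W = -6172/6071 (W = 6172/(-6071) = 6172*(-1/6071) = -6172/6071 ≈ -1.0166)
sqrt(6279 + W) - g(139, -1*(-17)) = sqrt(6279 - 6172/6071) - (43 - 1*(-17))/(-44 + 139) = sqrt(38113637/6071) - (43 + 17)/95 = sqrt(231387890227)/6071 - 60/95 = sqrt(231387890227)/6071 - 1*12/19 = sqrt(231387890227)/6071 - 12/19 = -12/19 + sqrt(231387890227)/6071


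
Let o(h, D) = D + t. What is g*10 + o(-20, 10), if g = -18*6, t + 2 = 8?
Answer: -1064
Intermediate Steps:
t = 6 (t = -2 + 8 = 6)
o(h, D) = 6 + D (o(h, D) = D + 6 = 6 + D)
g = -108
g*10 + o(-20, 10) = -108*10 + (6 + 10) = -1080 + 16 = -1064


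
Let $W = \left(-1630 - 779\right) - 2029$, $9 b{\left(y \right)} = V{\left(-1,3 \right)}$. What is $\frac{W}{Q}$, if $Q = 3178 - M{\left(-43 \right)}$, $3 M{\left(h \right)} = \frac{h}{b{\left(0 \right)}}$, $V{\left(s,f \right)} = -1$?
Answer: $- \frac{4438}{3049} \approx -1.4556$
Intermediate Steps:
$b{\left(y \right)} = - \frac{1}{9}$ ($b{\left(y \right)} = \frac{1}{9} \left(-1\right) = - \frac{1}{9}$)
$M{\left(h \right)} = - 3 h$ ($M{\left(h \right)} = \frac{h \frac{1}{- \frac{1}{9}}}{3} = \frac{h \left(-9\right)}{3} = \frac{\left(-9\right) h}{3} = - 3 h$)
$Q = 3049$ ($Q = 3178 - \left(-3\right) \left(-43\right) = 3178 - 129 = 3049$)
$W = -4438$ ($W = -2409 - 2029 = -4438$)
$\frac{W}{Q} = - \frac{4438}{3049}$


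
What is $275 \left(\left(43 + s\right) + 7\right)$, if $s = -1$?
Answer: $13475$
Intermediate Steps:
$275 \left(\left(43 + s\right) + 7\right) = 275 \left(\left(43 - 1\right) + 7\right) = 275 \left(42 + 7\right) = 275 \cdot 49 = 13475$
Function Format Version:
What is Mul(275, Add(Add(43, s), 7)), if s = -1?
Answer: 13475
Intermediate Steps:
Mul(275, Add(Add(43, s), 7)) = Mul(275, Add(Add(43, -1), 7)) = Mul(275, Add(42, 7)) = Mul(275, 49) = 13475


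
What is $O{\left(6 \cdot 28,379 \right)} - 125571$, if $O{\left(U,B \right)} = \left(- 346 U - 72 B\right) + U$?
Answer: $-210819$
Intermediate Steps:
$O{\left(U,B \right)} = - 345 U - 72 B$
$O{\left(6 \cdot 28,379 \right)} - 125571 = \left(- 345 \cdot 6 \cdot 28 - 27288\right) - 125571 = \left(\left(-345\right) 168 - 27288\right) - 125571 = \left(-57960 - 27288\right) - 125571 = -85248 - 125571 = -210819$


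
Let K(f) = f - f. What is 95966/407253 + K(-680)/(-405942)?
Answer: 95966/407253 ≈ 0.23564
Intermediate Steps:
K(f) = 0
95966/407253 + K(-680)/(-405942) = 95966/407253 + 0/(-405942) = 95966*(1/407253) + 0*(-1/405942) = 95966/407253 + 0 = 95966/407253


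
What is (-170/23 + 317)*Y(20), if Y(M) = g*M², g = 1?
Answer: 2848400/23 ≈ 1.2384e+5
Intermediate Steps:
Y(M) = M² (Y(M) = 1*M² = M²)
(-170/23 + 317)*Y(20) = (-170/23 + 317)*20² = (-170*1/23 + 317)*400 = (-170/23 + 317)*400 = (7121/23)*400 = 2848400/23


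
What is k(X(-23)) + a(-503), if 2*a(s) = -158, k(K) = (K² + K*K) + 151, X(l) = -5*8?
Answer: 3272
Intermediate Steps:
X(l) = -40
k(K) = 151 + 2*K² (k(K) = (K² + K²) + 151 = 2*K² + 151 = 151 + 2*K²)
a(s) = -79 (a(s) = (½)*(-158) = -79)
k(X(-23)) + a(-503) = (151 + 2*(-40)²) - 79 = (151 + 2*1600) - 79 = (151 + 3200) - 79 = 3351 - 79 = 3272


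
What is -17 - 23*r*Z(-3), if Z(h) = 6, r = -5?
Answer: 673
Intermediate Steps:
-17 - 23*r*Z(-3) = -17 - (-115)*6 = -17 - 23*(-30) = -17 + 690 = 673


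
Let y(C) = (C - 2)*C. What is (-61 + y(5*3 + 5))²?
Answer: 89401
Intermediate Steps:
y(C) = C*(-2 + C) (y(C) = (-2 + C)*C = C*(-2 + C))
(-61 + y(5*3 + 5))² = (-61 + (5*3 + 5)*(-2 + (5*3 + 5)))² = (-61 + (15 + 5)*(-2 + (15 + 5)))² = (-61 + 20*(-2 + 20))² = (-61 + 20*18)² = (-61 + 360)² = 299² = 89401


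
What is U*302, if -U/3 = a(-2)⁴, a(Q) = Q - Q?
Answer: 0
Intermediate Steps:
a(Q) = 0
U = 0 (U = -3*0⁴ = -3*0 = 0)
U*302 = 0*302 = 0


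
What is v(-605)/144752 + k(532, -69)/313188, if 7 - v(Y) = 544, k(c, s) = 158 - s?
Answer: -33830813/11333647344 ≈ -0.0029850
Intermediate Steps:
v(Y) = -537 (v(Y) = 7 - 1*544 = 7 - 544 = -537)
v(-605)/144752 + k(532, -69)/313188 = -537/144752 + (158 - 1*(-69))/313188 = -537*1/144752 + (158 + 69)*(1/313188) = -537/144752 + 227*(1/313188) = -537/144752 + 227/313188 = -33830813/11333647344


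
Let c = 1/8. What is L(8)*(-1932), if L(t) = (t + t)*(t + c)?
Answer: -251160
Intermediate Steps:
c = ⅛ ≈ 0.12500
L(t) = 2*t*(⅛ + t) (L(t) = (t + t)*(t + ⅛) = (2*t)*(⅛ + t) = 2*t*(⅛ + t))
L(8)*(-1932) = ((¼)*8*(1 + 8*8))*(-1932) = ((¼)*8*(1 + 64))*(-1932) = ((¼)*8*65)*(-1932) = 130*(-1932) = -251160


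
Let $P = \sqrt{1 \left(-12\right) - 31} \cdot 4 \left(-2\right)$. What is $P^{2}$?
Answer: $-2752$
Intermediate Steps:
$P = - 8 i \sqrt{43}$ ($P = \sqrt{-12 - 31} \left(-8\right) = \sqrt{-43} \left(-8\right) = i \sqrt{43} \left(-8\right) = - 8 i \sqrt{43} \approx - 52.46 i$)
$P^{2} = \left(- 8 i \sqrt{43}\right)^{2} = -2752$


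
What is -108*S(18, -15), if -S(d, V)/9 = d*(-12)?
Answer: -209952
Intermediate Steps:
S(d, V) = 108*d (S(d, V) = -9*d*(-12) = -(-108)*d = 108*d)
-108*S(18, -15) = -11664*18 = -108*1944 = -209952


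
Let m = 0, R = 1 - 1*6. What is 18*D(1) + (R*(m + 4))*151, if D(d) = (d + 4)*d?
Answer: -2930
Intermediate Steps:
R = -5 (R = 1 - 6 = -5)
D(d) = d*(4 + d) (D(d) = (4 + d)*d = d*(4 + d))
18*D(1) + (R*(m + 4))*151 = 18*(1*(4 + 1)) - 5*(0 + 4)*151 = 18*(1*5) - 5*4*151 = 18*5 - 20*151 = 90 - 3020 = -2930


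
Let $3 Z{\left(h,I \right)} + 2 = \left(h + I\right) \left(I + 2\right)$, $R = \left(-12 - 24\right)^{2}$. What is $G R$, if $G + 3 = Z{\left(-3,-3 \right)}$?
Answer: $-2160$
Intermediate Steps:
$R = 1296$ ($R = \left(-36\right)^{2} = 1296$)
$Z{\left(h,I \right)} = - \frac{2}{3} + \frac{\left(2 + I\right) \left(I + h\right)}{3}$ ($Z{\left(h,I \right)} = - \frac{2}{3} + \frac{\left(h + I\right) \left(I + 2\right)}{3} = - \frac{2}{3} + \frac{\left(I + h\right) \left(2 + I\right)}{3} = - \frac{2}{3} + \frac{\left(2 + I\right) \left(I + h\right)}{3}$)
$G = - \frac{5}{3}$ ($G = -3 + \left(- \frac{2}{3} + \frac{\left(-3\right)^{2}}{3} + \frac{2}{3} \left(-3\right) + \frac{2}{3} \left(-3\right) + \frac{1}{3} \left(-3\right) \left(-3\right)\right) = -3 - - \frac{4}{3} = -3 + \frac{4}{3} = - \frac{5}{3} \approx -1.6667$)
$G R = \left(- \frac{5}{3}\right) 1296 = -2160$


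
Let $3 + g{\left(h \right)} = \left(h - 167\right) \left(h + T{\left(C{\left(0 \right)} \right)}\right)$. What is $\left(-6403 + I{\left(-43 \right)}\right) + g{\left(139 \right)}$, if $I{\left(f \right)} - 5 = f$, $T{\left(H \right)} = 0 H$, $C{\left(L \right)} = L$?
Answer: $-10336$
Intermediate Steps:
$T{\left(H \right)} = 0$
$I{\left(f \right)} = 5 + f$
$g{\left(h \right)} = -3 + h \left(-167 + h\right)$ ($g{\left(h \right)} = -3 + \left(h - 167\right) \left(h + 0\right) = -3 + \left(-167 + h\right) h = -3 + h \left(-167 + h\right)$)
$\left(-6403 + I{\left(-43 \right)}\right) + g{\left(139 \right)} = \left(-6403 + \left(5 - 43\right)\right) - \left(23216 - 19321\right) = \left(-6403 - 38\right) - 3895 = -6441 - 3895 = -10336$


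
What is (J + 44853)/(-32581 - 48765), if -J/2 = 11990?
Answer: -20873/81346 ≈ -0.25660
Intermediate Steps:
J = -23980 (J = -2*11990 = -23980)
(J + 44853)/(-32581 - 48765) = (-23980 + 44853)/(-32581 - 48765) = 20873/(-81346) = 20873*(-1/81346) = -20873/81346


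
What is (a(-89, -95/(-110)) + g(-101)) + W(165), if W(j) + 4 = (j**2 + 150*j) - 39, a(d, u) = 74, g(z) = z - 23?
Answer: 51882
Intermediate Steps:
g(z) = -23 + z
W(j) = -43 + j**2 + 150*j (W(j) = -4 + ((j**2 + 150*j) - 39) = -4 + (-39 + j**2 + 150*j) = -43 + j**2 + 150*j)
(a(-89, -95/(-110)) + g(-101)) + W(165) = (74 + (-23 - 101)) + (-43 + 165**2 + 150*165) = (74 - 124) + (-43 + 27225 + 24750) = -50 + 51932 = 51882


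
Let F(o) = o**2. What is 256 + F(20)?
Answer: 656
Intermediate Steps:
256 + F(20) = 256 + 20**2 = 256 + 400 = 656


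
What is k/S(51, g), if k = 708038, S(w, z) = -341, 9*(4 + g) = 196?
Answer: -708038/341 ≈ -2076.4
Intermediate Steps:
g = 160/9 (g = -4 + (⅑)*196 = -4 + 196/9 = 160/9 ≈ 17.778)
k/S(51, g) = 708038/(-341) = 708038*(-1/341) = -708038/341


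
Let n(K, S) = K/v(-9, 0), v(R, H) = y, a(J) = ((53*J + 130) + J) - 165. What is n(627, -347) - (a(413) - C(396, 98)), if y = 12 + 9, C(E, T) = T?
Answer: -154974/7 ≈ -22139.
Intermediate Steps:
a(J) = -35 + 54*J (a(J) = ((130 + 53*J) + J) - 165 = (130 + 54*J) - 165 = -35 + 54*J)
y = 21
v(R, H) = 21
n(K, S) = K/21
n(627, -347) - (a(413) - C(396, 98)) = (1/21)*627 - ((-35 + 54*413) - 1*98) = 209/7 - ((-35 + 22302) - 98) = 209/7 - (22267 - 98) = 209/7 - 1*22169 = 209/7 - 22169 = -154974/7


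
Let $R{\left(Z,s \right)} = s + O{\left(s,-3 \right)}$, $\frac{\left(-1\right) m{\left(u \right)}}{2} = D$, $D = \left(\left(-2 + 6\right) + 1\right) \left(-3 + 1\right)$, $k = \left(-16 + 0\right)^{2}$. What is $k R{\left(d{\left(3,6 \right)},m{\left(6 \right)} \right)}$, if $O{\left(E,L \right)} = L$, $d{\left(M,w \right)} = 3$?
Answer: $4352$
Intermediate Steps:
$k = 256$ ($k = \left(-16\right)^{2} = 256$)
$D = -10$ ($D = \left(4 + 1\right) \left(-2\right) = 5 \left(-2\right) = -10$)
$m{\left(u \right)} = 20$ ($m{\left(u \right)} = \left(-2\right) \left(-10\right) = 20$)
$R{\left(Z,s \right)} = -3 + s$ ($R{\left(Z,s \right)} = s - 3 = -3 + s$)
$k R{\left(d{\left(3,6 \right)},m{\left(6 \right)} \right)} = 256 \left(-3 + 20\right) = 256 \cdot 17 = 4352$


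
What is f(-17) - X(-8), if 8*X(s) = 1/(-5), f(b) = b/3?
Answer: -677/120 ≈ -5.6417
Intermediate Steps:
f(b) = b/3 (f(b) = b*(1/3) = b/3)
X(s) = -1/40 (X(s) = (1/8)/(-5) = (1/8)*(-1/5) = -1/40)
f(-17) - X(-8) = (1/3)*(-17) - 1*(-1/40) = -17/3 + 1/40 = -677/120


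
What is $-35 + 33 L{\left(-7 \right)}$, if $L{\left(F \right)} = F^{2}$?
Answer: $1582$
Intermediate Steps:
$-35 + 33 L{\left(-7 \right)} = -35 + 33 \left(-7\right)^{2} = -35 + 33 \cdot 49 = -35 + 1617 = 1582$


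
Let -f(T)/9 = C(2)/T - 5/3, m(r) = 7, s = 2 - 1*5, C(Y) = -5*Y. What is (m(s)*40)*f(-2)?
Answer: -8400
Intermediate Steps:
s = -3 (s = 2 - 5 = -3)
f(T) = 15 + 90/T (f(T) = -9*((-5*2)/T - 5/3) = -9*(-10/T - 5*⅓) = -9*(-10/T - 5/3) = -9*(-5/3 - 10/T) = 15 + 90/T)
(m(s)*40)*f(-2) = (7*40)*(15 + 90/(-2)) = 280*(15 + 90*(-½)) = 280*(15 - 45) = 280*(-30) = -8400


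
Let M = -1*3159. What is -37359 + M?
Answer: -40518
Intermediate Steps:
M = -3159
-37359 + M = -37359 - 3159 = -40518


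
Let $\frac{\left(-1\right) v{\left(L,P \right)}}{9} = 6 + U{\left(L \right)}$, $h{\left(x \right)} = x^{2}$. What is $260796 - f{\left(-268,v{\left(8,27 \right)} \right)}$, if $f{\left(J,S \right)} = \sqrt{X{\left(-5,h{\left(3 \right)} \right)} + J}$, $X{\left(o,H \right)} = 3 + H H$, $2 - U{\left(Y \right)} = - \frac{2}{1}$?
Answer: $260796 - 2 i \sqrt{46} \approx 2.608 \cdot 10^{5} - 13.565 i$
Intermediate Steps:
$U{\left(Y \right)} = 4$ ($U{\left(Y \right)} = 2 - - \frac{2}{1} = 2 - \left(-2\right) 1 = 2 - -2 = 2 + 2 = 4$)
$X{\left(o,H \right)} = 3 + H^{2}$
$v{\left(L,P \right)} = -90$ ($v{\left(L,P \right)} = - 9 \left(6 + 4\right) = \left(-9\right) 10 = -90$)
$f{\left(J,S \right)} = \sqrt{84 + J}$ ($f{\left(J,S \right)} = \sqrt{\left(3 + \left(3^{2}\right)^{2}\right) + J} = \sqrt{\left(3 + 9^{2}\right) + J} = \sqrt{\left(3 + 81\right) + J} = \sqrt{84 + J}$)
$260796 - f{\left(-268,v{\left(8,27 \right)} \right)} = 260796 - \sqrt{84 - 268} = 260796 - \sqrt{-184} = 260796 - 2 i \sqrt{46}$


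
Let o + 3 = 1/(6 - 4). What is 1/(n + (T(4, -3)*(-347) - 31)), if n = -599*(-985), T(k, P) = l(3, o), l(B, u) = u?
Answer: 2/1181703 ≈ 1.6925e-6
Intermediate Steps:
o = -5/2 (o = -3 + 1/(6 - 4) = -3 + 1/2 = -3 + ½ = -5/2 ≈ -2.5000)
T(k, P) = -5/2
n = 590015
1/(n + (T(4, -3)*(-347) - 31)) = 1/(590015 + (-5/2*(-347) - 31)) = 1/(590015 + (1735/2 - 31)) = 1/(590015 + 1673/2) = 1/(1181703/2) = 2/1181703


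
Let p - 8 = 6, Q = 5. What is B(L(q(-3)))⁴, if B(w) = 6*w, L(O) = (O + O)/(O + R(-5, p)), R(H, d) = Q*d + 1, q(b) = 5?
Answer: 50625/130321 ≈ 0.38846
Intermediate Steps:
p = 14 (p = 8 + 6 = 14)
R(H, d) = 1 + 5*d (R(H, d) = 5*d + 1 = 1 + 5*d)
L(O) = 2*O/(71 + O) (L(O) = (O + O)/(O + (1 + 5*14)) = (2*O)/(O + (1 + 70)) = (2*O)/(O + 71) = (2*O)/(71 + O) = 2*O/(71 + O))
B(L(q(-3)))⁴ = (6*(2*5/(71 + 5)))⁴ = (6*(2*5/76))⁴ = (6*(2*5*(1/76)))⁴ = (6*(5/38))⁴ = (15/19)⁴ = 50625/130321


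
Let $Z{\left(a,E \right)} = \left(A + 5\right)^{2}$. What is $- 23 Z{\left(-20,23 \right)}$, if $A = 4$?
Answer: $-1863$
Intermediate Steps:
$Z{\left(a,E \right)} = 81$ ($Z{\left(a,E \right)} = \left(4 + 5\right)^{2} = 9^{2} = 81$)
$- 23 Z{\left(-20,23 \right)} = \left(-23\right) 81 = -1863$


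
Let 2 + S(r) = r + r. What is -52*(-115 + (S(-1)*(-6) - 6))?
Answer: 5044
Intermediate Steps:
S(r) = -2 + 2*r (S(r) = -2 + (r + r) = -2 + 2*r)
-52*(-115 + (S(-1)*(-6) - 6)) = -52*(-115 + ((-2 + 2*(-1))*(-6) - 6)) = -52*(-115 + ((-2 - 2)*(-6) - 6)) = -52*(-115 + (-4*(-6) - 6)) = -52*(-115 + (24 - 6)) = -52*(-115 + 18) = -52*(-97) = 5044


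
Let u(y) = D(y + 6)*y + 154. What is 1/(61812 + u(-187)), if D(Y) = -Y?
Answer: 1/28119 ≈ 3.5563e-5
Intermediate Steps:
u(y) = 154 + y*(-6 - y) (u(y) = (-(y + 6))*y + 154 = (-(6 + y))*y + 154 = (-6 - y)*y + 154 = y*(-6 - y) + 154 = 154 + y*(-6 - y))
1/(61812 + u(-187)) = 1/(61812 + (154 - 1*(-187)*(6 - 187))) = 1/(61812 + (154 - 1*(-187)*(-181))) = 1/(61812 + (154 - 33847)) = 1/(61812 - 33693) = 1/28119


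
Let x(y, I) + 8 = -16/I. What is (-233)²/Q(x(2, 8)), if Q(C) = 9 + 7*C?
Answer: -54289/61 ≈ -889.98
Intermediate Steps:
x(y, I) = -8 - 16/I
(-233)²/Q(x(2, 8)) = (-233)²/(9 + 7*(-8 - 16/8)) = 54289/(9 + 7*(-8 - 16*⅛)) = 54289/(9 + 7*(-8 - 2)) = 54289/(9 + 7*(-10)) = 54289/(9 - 70) = 54289/(-61) = 54289*(-1/61) = -54289/61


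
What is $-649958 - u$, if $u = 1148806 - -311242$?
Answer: $-2110006$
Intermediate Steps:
$u = 1460048$ ($u = 1148806 + 311242 = 1460048$)
$-649958 - u = -649958 - 1460048 = -2110006$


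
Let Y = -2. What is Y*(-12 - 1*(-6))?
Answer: 12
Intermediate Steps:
Y*(-12 - 1*(-6)) = -2*(-12 - 1*(-6)) = -2*(-12 + 6) = -2*(-6) = 12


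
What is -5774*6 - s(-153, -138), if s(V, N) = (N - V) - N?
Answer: -34797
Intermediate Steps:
s(V, N) = -V
-5774*6 - s(-153, -138) = -5774*6 - (-1)*(-153) = -34644 - 1*153 = -34644 - 153 = -34797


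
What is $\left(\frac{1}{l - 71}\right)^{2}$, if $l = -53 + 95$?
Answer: $\frac{1}{841} \approx 0.0011891$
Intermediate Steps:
$l = 42$
$\left(\frac{1}{l - 71}\right)^{2} = \left(\frac{1}{42 - 71}\right)^{2} = \left(\frac{1}{-29}\right)^{2} = \left(- \frac{1}{29}\right)^{2} = \frac{1}{841}$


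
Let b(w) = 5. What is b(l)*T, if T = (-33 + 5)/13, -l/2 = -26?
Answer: -140/13 ≈ -10.769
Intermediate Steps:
l = 52 (l = -2*(-26) = 52)
T = -28/13 (T = -28*1/13 = -28/13 ≈ -2.1538)
b(l)*T = 5*(-28/13) = -140/13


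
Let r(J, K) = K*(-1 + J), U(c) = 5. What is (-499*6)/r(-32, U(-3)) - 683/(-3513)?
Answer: 3543539/193215 ≈ 18.340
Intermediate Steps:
(-499*6)/r(-32, U(-3)) - 683/(-3513) = (-499*6)/((5*(-1 - 32))) - 683/(-3513) = -2994/(5*(-33)) - 683*(-1/3513) = -2994/(-165) + 683/3513 = -2994*(-1/165) + 683/3513 = 998/55 + 683/3513 = 3543539/193215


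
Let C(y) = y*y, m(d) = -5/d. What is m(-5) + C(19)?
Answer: 362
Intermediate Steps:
C(y) = y**2
m(-5) + C(19) = -5/(-5) + 19**2 = -5*(-1/5) + 361 = 1 + 361 = 362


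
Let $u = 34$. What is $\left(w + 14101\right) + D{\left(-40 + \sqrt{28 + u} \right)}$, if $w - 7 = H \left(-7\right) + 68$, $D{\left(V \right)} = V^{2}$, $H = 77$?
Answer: $15299 - 80 \sqrt{62} \approx 14669.0$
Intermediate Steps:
$w = -464$ ($w = 7 + \left(77 \left(-7\right) + 68\right) = 7 + \left(-539 + 68\right) = 7 - 471 = -464$)
$\left(w + 14101\right) + D{\left(-40 + \sqrt{28 + u} \right)} = \left(-464 + 14101\right) + \left(-40 + \sqrt{28 + 34}\right)^{2} = 13637 + \left(-40 + \sqrt{62}\right)^{2}$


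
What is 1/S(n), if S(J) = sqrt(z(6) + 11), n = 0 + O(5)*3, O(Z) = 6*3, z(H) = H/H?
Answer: sqrt(3)/6 ≈ 0.28868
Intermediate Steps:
z(H) = 1
O(Z) = 18
n = 54 (n = 0 + 18*3 = 0 + 54 = 54)
S(J) = 2*sqrt(3) (S(J) = sqrt(1 + 11) = sqrt(12) = 2*sqrt(3))
1/S(n) = 1/(2*sqrt(3)) = sqrt(3)/6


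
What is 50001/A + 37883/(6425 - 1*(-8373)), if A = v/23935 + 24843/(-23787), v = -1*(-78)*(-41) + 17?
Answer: -70206510646755599/1653142913716 ≈ -42469.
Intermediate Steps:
v = -3181 (v = 78*(-41) + 17 = -3198 + 17 = -3181)
A = -223427884/189780615 (A = -3181/23935 + 24843/(-23787) = -3181*1/23935 + 24843*(-1/23787) = -3181/23935 - 8281/7929 = -223427884/189780615 ≈ -1.1773)
50001/A + 37883/(6425 - 1*(-8373)) = 50001/(-223427884/189780615) + 37883/(6425 - 1*(-8373)) = 50001*(-189780615/223427884) + 37883/(6425 + 8373) = -9489220530615/223427884 + 37883/14798 = -70206510646755599/1653142913716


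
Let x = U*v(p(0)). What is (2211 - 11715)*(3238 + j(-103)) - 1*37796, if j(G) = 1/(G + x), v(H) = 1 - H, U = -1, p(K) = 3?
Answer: -3111977044/101 ≈ -3.0812e+7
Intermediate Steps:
x = 2 (x = -(1 - 1*3) = -(1 - 3) = -1*(-2) = 2)
j(G) = 1/(2 + G) (j(G) = 1/(G + 2) = 1/(2 + G))
(2211 - 11715)*(3238 + j(-103)) - 1*37796 = (2211 - 11715)*(3238 + 1/(2 - 103)) - 1*37796 = -9504*(3238 + 1/(-101)) - 37796 = -9504*(3238 - 1/101) - 37796 = -9504*327037/101 - 37796 = -3108159648/101 - 37796 = -3111977044/101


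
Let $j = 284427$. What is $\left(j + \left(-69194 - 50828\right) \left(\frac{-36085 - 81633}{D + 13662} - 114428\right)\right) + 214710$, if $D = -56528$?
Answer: $\frac{294361828285551}{21433} \approx 1.3734 \cdot 10^{10}$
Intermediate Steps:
$\left(j + \left(-69194 - 50828\right) \left(\frac{-36085 - 81633}{D + 13662} - 114428\right)\right) + 214710 = \left(284427 + \left(-69194 - 50828\right) \left(\frac{-36085 - 81633}{-56528 + 13662} - 114428\right)\right) + 214710 = \left(284427 - 120022 \left(- \frac{117718}{-42866} - 114428\right)\right) + 214710 = \left(284427 - 120022 \left(\left(-117718\right) \left(- \frac{1}{42866}\right) - 114428\right)\right) + 214710 = \left(284427 - 120022 \left(\frac{58859}{21433} - 114428\right)\right) + 214710 = \left(284427 - - \frac{294351130282230}{21433}\right) + 214710 = \left(284427 + \frac{294351130282230}{21433}\right) + 214710 = \frac{294357226406121}{21433} + 214710 = \frac{294361828285551}{21433}$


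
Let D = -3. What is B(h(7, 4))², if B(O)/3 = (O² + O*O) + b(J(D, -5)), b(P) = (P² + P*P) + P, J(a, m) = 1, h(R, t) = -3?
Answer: 3969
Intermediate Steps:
b(P) = P + 2*P² (b(P) = (P² + P²) + P = 2*P² + P = P + 2*P²)
B(O) = 9 + 6*O² (B(O) = 3*((O² + O*O) + 1*(1 + 2*1)) = 3*((O² + O²) + 1*(1 + 2)) = 3*(2*O² + 1*3) = 3*(2*O² + 3) = 3*(3 + 2*O²) = 9 + 6*O²)
B(h(7, 4))² = (9 + 6*(-3)²)² = (9 + 6*9)² = (9 + 54)² = 63² = 3969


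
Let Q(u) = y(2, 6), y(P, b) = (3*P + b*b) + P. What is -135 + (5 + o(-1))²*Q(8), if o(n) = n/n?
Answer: 1449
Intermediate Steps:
y(P, b) = b² + 4*P (y(P, b) = (3*P + b²) + P = (b² + 3*P) + P = b² + 4*P)
o(n) = 1
Q(u) = 44 (Q(u) = 6² + 4*2 = 36 + 8 = 44)
-135 + (5 + o(-1))²*Q(8) = -135 + (5 + 1)²*44 = -135 + 6²*44 = -135 + 36*44 = -135 + 1584 = 1449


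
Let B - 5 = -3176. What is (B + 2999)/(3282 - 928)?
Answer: -86/1177 ≈ -0.073067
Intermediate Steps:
B = -3171 (B = 5 - 3176 = -3171)
(B + 2999)/(3282 - 928) = (-3171 + 2999)/(3282 - 928) = -172/2354 = -172*1/2354 = -86/1177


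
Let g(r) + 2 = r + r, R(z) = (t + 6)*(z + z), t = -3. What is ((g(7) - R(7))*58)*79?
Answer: -137460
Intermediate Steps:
R(z) = 6*z (R(z) = (-3 + 6)*(z + z) = 3*(2*z) = 6*z)
g(r) = -2 + 2*r (g(r) = -2 + (r + r) = -2 + 2*r)
((g(7) - R(7))*58)*79 = (((-2 + 2*7) - 6*7)*58)*79 = (((-2 + 14) - 1*42)*58)*79 = ((12 - 42)*58)*79 = -30*58*79 = -1740*79 = -137460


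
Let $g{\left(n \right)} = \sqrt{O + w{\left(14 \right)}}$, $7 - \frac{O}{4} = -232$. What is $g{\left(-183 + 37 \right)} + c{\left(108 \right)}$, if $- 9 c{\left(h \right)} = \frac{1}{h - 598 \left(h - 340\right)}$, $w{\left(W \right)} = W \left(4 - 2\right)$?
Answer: $- \frac{1}{1249596} + 2 \sqrt{246} \approx 31.369$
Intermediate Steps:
$w{\left(W \right)} = 2 W$ ($w{\left(W \right)} = W 2 = 2 W$)
$O = 956$ ($O = 28 - -928 = 28 + 928 = 956$)
$c{\left(h \right)} = - \frac{1}{9 \left(203320 - 597 h\right)}$ ($c{\left(h \right)} = - \frac{1}{9 \left(h - 598 \left(h - 340\right)\right)} = - \frac{1}{9 \left(h - 598 \left(-340 + h\right)\right)} = - \frac{1}{9 \left(h - \left(-203320 + 598 h\right)\right)} = - \frac{1}{9 \left(203320 - 597 h\right)}$)
$g{\left(n \right)} = 2 \sqrt{246}$ ($g{\left(n \right)} = \sqrt{956 + 2 \cdot 14} = \sqrt{956 + 28} = \sqrt{984} = 2 \sqrt{246}$)
$g{\left(-183 + 37 \right)} + c{\left(108 \right)} = 2 \sqrt{246} + \frac{1}{9 \left(-203320 + 597 \cdot 108\right)} = 2 \sqrt{246} + \frac{1}{9 \left(-203320 + 64476\right)} = 2 \sqrt{246} + \frac{1}{9 \left(-138844\right)} = 2 \sqrt{246} + \frac{1}{9} \left(- \frac{1}{138844}\right) = 2 \sqrt{246} - \frac{1}{1249596} = - \frac{1}{1249596} + 2 \sqrt{246}$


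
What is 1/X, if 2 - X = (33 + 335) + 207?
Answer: -1/573 ≈ -0.0017452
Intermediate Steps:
X = -573 (X = 2 - ((33 + 335) + 207) = 2 - (368 + 207) = 2 - 1*575 = 2 - 575 = -573)
1/X = 1/(-573) = -1/573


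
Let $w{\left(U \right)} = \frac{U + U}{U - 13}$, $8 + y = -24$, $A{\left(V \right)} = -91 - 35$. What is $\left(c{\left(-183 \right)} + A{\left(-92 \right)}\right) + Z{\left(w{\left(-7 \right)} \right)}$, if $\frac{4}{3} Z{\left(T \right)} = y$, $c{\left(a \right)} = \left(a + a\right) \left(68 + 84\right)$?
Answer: $-55782$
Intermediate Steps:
$A{\left(V \right)} = -126$
$c{\left(a \right)} = 304 a$ ($c{\left(a \right)} = 2 a 152 = 304 a$)
$y = -32$ ($y = -8 - 24 = -32$)
$w{\left(U \right)} = \frac{2 U}{-13 + U}$
$Z{\left(T \right)} = -24$ ($Z{\left(T \right)} = \frac{3}{4} \left(-32\right) = -24$)
$\left(c{\left(-183 \right)} + A{\left(-92 \right)}\right) + Z{\left(w{\left(-7 \right)} \right)} = \left(304 \left(-183\right) - 126\right) - 24 = \left(-55632 - 126\right) - 24 = -55758 - 24 = -55782$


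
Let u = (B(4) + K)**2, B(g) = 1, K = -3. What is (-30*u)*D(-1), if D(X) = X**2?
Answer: -120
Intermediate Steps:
u = 4 (u = (1 - 3)**2 = (-2)**2 = 4)
(-30*u)*D(-1) = -30*4*(-1)**2 = -120*1 = -120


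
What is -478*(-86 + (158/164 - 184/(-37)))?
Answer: 58056207/1517 ≈ 38270.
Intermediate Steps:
-478*(-86 + (158/164 - 184/(-37))) = -478*(-86 + (158*(1/164) - 184*(-1/37))) = -478*(-86 + (79/82 + 184/37)) = -478*(-86 + 18011/3034) = -478*(-242913/3034) = 58056207/1517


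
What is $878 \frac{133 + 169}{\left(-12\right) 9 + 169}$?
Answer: $\frac{265156}{61} \approx 4346.8$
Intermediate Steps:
$878 \frac{133 + 169}{\left(-12\right) 9 + 169} = 878 \frac{302}{-108 + 169} = 878 \cdot \frac{302}{61} = \frac{265156}{61}$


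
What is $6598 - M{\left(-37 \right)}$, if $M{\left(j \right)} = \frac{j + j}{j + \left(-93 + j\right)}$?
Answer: $\frac{1101792}{167} \approx 6597.6$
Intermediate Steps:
$M{\left(j \right)} = \frac{2 j}{-93 + 2 j}$
$6598 - M{\left(-37 \right)} = 6598 - 2 \left(-37\right) \frac{1}{-93 + 2 \left(-37\right)} = 6598 - 2 \left(-37\right) \frac{1}{-93 - 74} = 6598 - 2 \left(-37\right) \frac{1}{-167} = 6598 - 2 \left(-37\right) \left(- \frac{1}{167}\right) = 6598 - \frac{74}{167} = \frac{1101792}{167}$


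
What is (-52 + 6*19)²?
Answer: 3844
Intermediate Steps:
(-52 + 6*19)² = (-52 + 114)² = 62² = 3844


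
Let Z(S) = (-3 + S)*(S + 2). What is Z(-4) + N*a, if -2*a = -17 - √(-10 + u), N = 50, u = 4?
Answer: 439 + 25*I*√6 ≈ 439.0 + 61.237*I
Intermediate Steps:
Z(S) = (-3 + S)*(2 + S)
a = 17/2 + I*√6/2 (a = -(-17 - √(-10 + 4))/2 = -(-17 - √(-6))/2 = -(-17 - I*√6)/2 = 17/2 + I*√6/2 ≈ 8.5 + 1.2247*I)
Z(-4) + N*a = (-6 + (-4)² - 1*(-4)) + 50*(17/2 + I*√6/2) = (-6 + 16 + 4) + (425 + 25*I*√6) = 14 + (425 + 25*I*√6) = 439 + 25*I*√6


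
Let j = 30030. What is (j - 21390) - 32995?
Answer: -24355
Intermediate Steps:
(j - 21390) - 32995 = (30030 - 21390) - 32995 = 8640 - 32995 = -24355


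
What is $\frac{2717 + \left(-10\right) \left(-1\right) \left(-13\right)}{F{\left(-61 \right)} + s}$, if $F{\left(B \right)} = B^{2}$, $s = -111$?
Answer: $\frac{2587}{3610} \approx 0.71662$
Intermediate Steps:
$\frac{2717 + \left(-10\right) \left(-1\right) \left(-13\right)}{F{\left(-61 \right)} + s} = \frac{2717 + \left(-10\right) \left(-1\right) \left(-13\right)}{\left(-61\right)^{2} - 111} = \frac{2717 + 10 \left(-13\right)}{3721 - 111} = \frac{2717 - 130}{3610} = 2587 \cdot \frac{1}{3610} = \frac{2587}{3610}$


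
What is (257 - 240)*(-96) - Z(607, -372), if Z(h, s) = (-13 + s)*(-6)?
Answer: -3942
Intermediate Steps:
Z(h, s) = 78 - 6*s
(257 - 240)*(-96) - Z(607, -372) = (257 - 240)*(-96) - (78 - 6*(-372)) = 17*(-96) - (78 + 2232) = -1632 - 1*2310 = -1632 - 2310 = -3942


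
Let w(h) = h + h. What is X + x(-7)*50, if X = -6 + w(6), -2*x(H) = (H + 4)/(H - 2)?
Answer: -7/3 ≈ -2.3333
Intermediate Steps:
x(H) = -(4 + H)/(2*(-2 + H)) (x(H) = -(H + 4)/(2*(H - 2)) = -(4 + H)/(2*(-2 + H)))
w(h) = 2*h
X = 6 (X = -6 + 2*6 = -6 + 12 = 6)
X + x(-7)*50 = 6 + ((-4 - 1*(-7))/(2*(-2 - 7)))*50 = 6 + ((½)*(-4 + 7)/(-9))*50 = 6 + ((½)*(-⅑)*3)*50 = 6 - ⅙*50 = 6 - 25/3 = -7/3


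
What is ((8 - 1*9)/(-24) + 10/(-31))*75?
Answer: -5225/248 ≈ -21.069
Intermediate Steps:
((8 - 1*9)/(-24) + 10/(-31))*75 = ((8 - 9)*(-1/24) + 10*(-1/31))*75 = (-1*(-1/24) - 10/31)*75 = (1/24 - 10/31)*75 = -209/744*75 = -5225/248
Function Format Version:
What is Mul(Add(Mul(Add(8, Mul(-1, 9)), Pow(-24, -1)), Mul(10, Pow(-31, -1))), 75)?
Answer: Rational(-5225, 248) ≈ -21.069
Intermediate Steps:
Mul(Add(Mul(Add(8, Mul(-1, 9)), Pow(-24, -1)), Mul(10, Pow(-31, -1))), 75) = Mul(Add(Mul(Add(8, -9), Rational(-1, 24)), Mul(10, Rational(-1, 31))), 75) = Mul(Add(Mul(-1, Rational(-1, 24)), Rational(-10, 31)), 75) = Mul(Add(Rational(1, 24), Rational(-10, 31)), 75) = Mul(Rational(-209, 744), 75) = Rational(-5225, 248)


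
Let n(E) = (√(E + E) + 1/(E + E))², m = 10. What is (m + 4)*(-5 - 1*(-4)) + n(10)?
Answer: 2401/400 + √5/5 ≈ 6.4497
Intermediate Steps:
n(E) = (1/(2*E) + √2*√E)² (n(E) = (√(2*E) + 1/(2*E))² = (√2*√E + 1/(2*E))² = (1/(2*E) + √2*√E)²)
(m + 4)*(-5 - 1*(-4)) + n(10) = (10 + 4)*(-5 - 1*(-4)) + (¼)*(1 + 2*√2*10^(3/2))²/10² = 14*(-5 + 4) + (¼)*(1/100)*(1 + 2*√2*(10*√10))² = 14*(-1) + (¼)*(1/100)*(1 + 40*√5)² = -14 + (1 + 40*√5)²/400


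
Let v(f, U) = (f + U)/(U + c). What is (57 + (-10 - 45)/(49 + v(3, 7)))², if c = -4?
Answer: 77158656/24649 ≈ 3130.3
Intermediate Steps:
v(f, U) = (U + f)/(-4 + U) (v(f, U) = (f + U)/(U - 4) = (U + f)/(-4 + U))
(57 + (-10 - 45)/(49 + v(3, 7)))² = (57 + (-10 - 45)/(49 + (7 + 3)/(-4 + 7)))² = (57 - 55/(49 + 10/3))² = (57 - 55/157/3)² = (57 - 55*3/157)² = (57 - 165/157)² = (8784/157)² = 77158656/24649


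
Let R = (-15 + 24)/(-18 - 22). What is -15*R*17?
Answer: 459/8 ≈ 57.375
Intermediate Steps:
R = -9/40 (R = 9/(-40) = 9*(-1/40) = -9/40 ≈ -0.22500)
-15*R*17 = -15*(-9/40)*17 = (27/8)*17 = 459/8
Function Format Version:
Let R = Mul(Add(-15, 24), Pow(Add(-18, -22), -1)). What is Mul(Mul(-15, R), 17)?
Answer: Rational(459, 8) ≈ 57.375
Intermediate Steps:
R = Rational(-9, 40) (R = Mul(9, Pow(-40, -1)) = Mul(9, Rational(-1, 40)) = Rational(-9, 40) ≈ -0.22500)
Mul(Mul(-15, R), 17) = Mul(Mul(-15, Rational(-9, 40)), 17) = Mul(Rational(27, 8), 17) = Rational(459, 8)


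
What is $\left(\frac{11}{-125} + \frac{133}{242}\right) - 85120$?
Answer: $- \frac{2574866037}{30250} \approx -85120.0$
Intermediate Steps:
$\left(\frac{11}{-125} + \frac{133}{242}\right) - 85120 = \left(11 \left(- \frac{1}{125}\right) + 133 \cdot \frac{1}{242}\right) - 85120 = \left(- \frac{11}{125} + \frac{133}{242}\right) - 85120 = \frac{13963}{30250} - 85120 = - \frac{2574866037}{30250}$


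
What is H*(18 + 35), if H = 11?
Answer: 583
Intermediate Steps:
H*(18 + 35) = 11*(18 + 35) = 11*53 = 583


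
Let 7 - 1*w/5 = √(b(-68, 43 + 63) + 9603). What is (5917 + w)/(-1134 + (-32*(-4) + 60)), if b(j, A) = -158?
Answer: -2976/473 + 5*√9445/946 ≈ -5.7781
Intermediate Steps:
w = 35 - 5*√9445 (w = 35 - 5*√(-158 + 9603) = 35 - 5*√9445 ≈ -450.93)
(5917 + w)/(-1134 + (-32*(-4) + 60)) = (5917 + (35 - 5*√9445))/(-1134 + (-32*(-4) + 60)) = (5952 - 5*√9445)/(-1134 + (128 + 60)) = (5952 - 5*√9445)/(-1134 + 188) = (5952 - 5*√9445)/(-946) = (5952 - 5*√9445)*(-1/946) = -2976/473 + 5*√9445/946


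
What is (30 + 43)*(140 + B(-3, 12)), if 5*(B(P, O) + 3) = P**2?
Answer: 50662/5 ≈ 10132.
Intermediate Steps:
B(P, O) = -3 + P**2/5
(30 + 43)*(140 + B(-3, 12)) = (30 + 43)*(140 + (-3 + (1/5)*(-3)**2)) = 73*(140 + (-3 + (1/5)*9)) = 73*(140 + (-3 + 9/5)) = 73*(140 - 6/5) = 73*(694/5) = 50662/5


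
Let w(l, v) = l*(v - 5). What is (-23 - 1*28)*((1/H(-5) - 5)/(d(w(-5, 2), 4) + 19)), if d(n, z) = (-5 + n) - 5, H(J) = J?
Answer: 221/20 ≈ 11.050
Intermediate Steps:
w(l, v) = l*(-5 + v)
d(n, z) = -10 + n
(-23 - 1*28)*((1/H(-5) - 5)/(d(w(-5, 2), 4) + 19)) = (-23 - 1*28)*((1/(-5) - 5)/((-10 - 5*(-5 + 2)) + 19)) = (-23 - 28)*((-⅕ - 5)/((-10 - 5*(-3)) + 19)) = -(-1326)/(5*((-10 + 15) + 19)) = -(-1326)/(5*(5 + 19)) = -(-1326)/(5*24) = -51*(-13/60) = 221/20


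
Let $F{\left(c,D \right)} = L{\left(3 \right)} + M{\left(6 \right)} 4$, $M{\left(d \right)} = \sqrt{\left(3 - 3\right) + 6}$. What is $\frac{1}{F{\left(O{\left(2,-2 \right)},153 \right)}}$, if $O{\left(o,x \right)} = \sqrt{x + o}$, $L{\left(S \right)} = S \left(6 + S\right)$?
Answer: $\frac{9}{211} - \frac{4 \sqrt{6}}{633} \approx 0.027175$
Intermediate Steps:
$O{\left(o,x \right)} = \sqrt{o + x}$
$M{\left(d \right)} = \sqrt{6}$ ($M{\left(d \right)} = \sqrt{0 + 6} = \sqrt{6}$)
$F{\left(c,D \right)} = 27 + 4 \sqrt{6}$ ($F{\left(c,D \right)} = 3 \left(6 + 3\right) + \sqrt{6} \cdot 4 = 3 \cdot 9 + 4 \sqrt{6} = 27 + 4 \sqrt{6}$)
$\frac{1}{F{\left(O{\left(2,-2 \right)},153 \right)}} = \frac{1}{27 + 4 \sqrt{6}}$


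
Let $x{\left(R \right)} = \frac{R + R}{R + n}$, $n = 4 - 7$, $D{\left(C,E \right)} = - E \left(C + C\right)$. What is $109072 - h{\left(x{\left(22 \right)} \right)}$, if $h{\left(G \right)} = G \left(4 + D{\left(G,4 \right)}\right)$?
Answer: $\frac{39387136}{361} \approx 1.0911 \cdot 10^{5}$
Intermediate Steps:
$D{\left(C,E \right)} = - 2 C E$ ($D{\left(C,E \right)} = - E 2 C = - 2 C E$)
$n = -3$
$x{\left(R \right)} = \frac{2 R}{-3 + R}$ ($x{\left(R \right)} = \frac{R + R}{R - 3} = \frac{2 R}{-3 + R}$)
$h{\left(G \right)} = G \left(4 - 8 G\right)$ ($h{\left(G \right)} = G \left(4 - 2 G 4\right) = G \left(4 - 8 G\right)$)
$109072 - h{\left(x{\left(22 \right)} \right)} = 109072 - 4 \cdot 2 \cdot 22 \frac{1}{-3 + 22} \left(1 - 2 \cdot 2 \cdot 22 \frac{1}{-3 + 22}\right) = 109072 - 4 \cdot 2 \cdot 22 \cdot \frac{1}{19} \left(1 - 2 \cdot 2 \cdot 22 \cdot \frac{1}{19}\right) = 109072 - 4 \cdot \frac{44}{19} \left(1 - \frac{88}{19}\right) = 109072 - 4 \cdot \frac{44}{19} \left(- \frac{69}{19}\right) = 109072 - - \frac{12144}{361} = 109072 + \frac{12144}{361} = \frac{39387136}{361}$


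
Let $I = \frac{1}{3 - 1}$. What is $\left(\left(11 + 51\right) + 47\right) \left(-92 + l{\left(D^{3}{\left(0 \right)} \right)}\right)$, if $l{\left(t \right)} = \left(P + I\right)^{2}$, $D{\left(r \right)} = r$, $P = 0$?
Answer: $- \frac{40003}{4} \approx -10001.0$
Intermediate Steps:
$I = \frac{1}{2} \approx 0.5$
$l{\left(t \right)} = \frac{1}{4}$ ($l{\left(t \right)} = \left(0 + \frac{1}{2}\right)^{2} = \left(\frac{1}{2}\right)^{2} = \frac{1}{4}$)
$\left(\left(11 + 51\right) + 47\right) \left(-92 + l{\left(D^{3}{\left(0 \right)} \right)}\right) = \left(\left(11 + 51\right) + 47\right) \left(-92 + \frac{1}{4}\right) = \left(62 + 47\right) \left(- \frac{367}{4}\right) = 109 \left(- \frac{367}{4}\right) = - \frac{40003}{4}$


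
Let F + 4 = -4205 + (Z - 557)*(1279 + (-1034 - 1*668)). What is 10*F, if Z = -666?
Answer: 5131200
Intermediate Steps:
F = 513120 (F = -4 + (-4205 + (-666 - 557)*(1279 + (-1034 - 1*668))) = -4 + (-4205 - 1223*(1279 + (-1034 - 668))) = -4 + (-4205 - 1223*(1279 - 1702)) = -4 + (-4205 - 1223*(-423)) = -4 + (-4205 + 517329) = -4 + 513124 = 513120)
10*F = 10*513120 = 5131200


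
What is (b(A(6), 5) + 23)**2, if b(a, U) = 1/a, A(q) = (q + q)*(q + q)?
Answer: 10975969/20736 ≈ 529.32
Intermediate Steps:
A(q) = 4*q**2 (A(q) = (2*q)*(2*q) = 4*q**2)
(b(A(6), 5) + 23)**2 = (1/(4*6**2) + 23)**2 = (1/(4*36) + 23)**2 = (1/144 + 23)**2 = (3313/144)**2 = 10975969/20736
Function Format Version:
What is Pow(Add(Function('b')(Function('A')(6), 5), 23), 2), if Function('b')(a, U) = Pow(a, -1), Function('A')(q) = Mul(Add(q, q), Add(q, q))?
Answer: Rational(10975969, 20736) ≈ 529.32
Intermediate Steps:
Function('A')(q) = Mul(4, Pow(q, 2)) (Function('A')(q) = Mul(Mul(2, q), Mul(2, q)) = Mul(4, Pow(q, 2)))
Pow(Add(Function('b')(Function('A')(6), 5), 23), 2) = Pow(Add(Pow(Mul(4, Pow(6, 2)), -1), 23), 2) = Pow(Add(Pow(Mul(4, 36), -1), 23), 2) = Pow(Add(Pow(144, -1), 23), 2) = Pow(Add(Rational(1, 144), 23), 2) = Pow(Rational(3313, 144), 2) = Rational(10975969, 20736)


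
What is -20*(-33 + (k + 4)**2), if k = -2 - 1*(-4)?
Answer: -60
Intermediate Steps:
k = 2 (k = -2 + 4 = 2)
-20*(-33 + (k + 4)**2) = -20*(-33 + (2 + 4)**2) = -20*(-33 + 6**2) = -20*(-33 + 36) = -20*3 = -60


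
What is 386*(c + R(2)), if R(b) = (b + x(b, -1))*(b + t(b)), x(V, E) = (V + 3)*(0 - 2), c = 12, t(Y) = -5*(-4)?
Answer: -63304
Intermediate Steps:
t(Y) = 20
x(V, E) = -6 - 2*V (x(V, E) = (3 + V)*(-2) = -6 - 2*V)
R(b) = (-6 - b)*(20 + b) (R(b) = (b + (-6 - 2*b))*(b + 20) = (-6 - b)*(20 + b))
386*(c + R(2)) = 386*(12 + (-120 - 1*2² - 26*2)) = 386*(12 + (-120 - 1*4 - 52)) = 386*(12 + (-120 - 4 - 52)) = 386*(12 - 176) = 386*(-164) = -63304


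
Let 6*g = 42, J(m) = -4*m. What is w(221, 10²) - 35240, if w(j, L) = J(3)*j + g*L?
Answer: -37192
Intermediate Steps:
g = 7 (g = (⅙)*42 = 7)
w(j, L) = -12*j + 7*L (w(j, L) = (-4*3)*j + 7*L = -12*j + 7*L)
w(221, 10²) - 35240 = (-12*221 + 7*10²) - 35240 = (-2652 + 7*100) - 35240 = (-2652 + 700) - 35240 = -1952 - 35240 = -37192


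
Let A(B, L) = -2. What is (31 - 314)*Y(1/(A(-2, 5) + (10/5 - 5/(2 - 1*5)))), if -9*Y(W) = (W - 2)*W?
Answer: -1981/75 ≈ -26.413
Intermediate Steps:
Y(W) = -W*(-2 + W)/9 (Y(W) = -(W - 2)*W/9 = -(-2 + W)*W/9 = -W*(-2 + W)/9)
(31 - 314)*Y(1/(A(-2, 5) + (10/5 - 5/(2 - 1*5)))) = (31 - 314)*((2 - 1/(-2 + (10/5 - 5/(2 - 1*5))))/(9*(-2 + (10/5 - 5/(2 - 1*5))))) = -283*(2 - 1/(-2 + (10*(⅕) - 5/(2 - 5))))/(9*(-2 + (10*(⅕) - 5/(2 - 5)))) = -283*(2 - 1/(-2 + (2 - 5/(-3))))/(9*(-2 + (2 - 5/(-3)))) = -283*(2 - 1/(-2 + (2 - 5*(-⅓))))/(9*(-2 + (2 - 5*(-⅓)))) = -283*(2 - 1/(-2 + (2 + 5/3)))/(9*(-2 + (2 + 5/3))) = -283*(2 - 1/(-2 + 11/3))/(9*(-2 + 11/3)) = -283*(2 - 1/5/3)/(9*5/3) = -283*3*(2 - 1*⅗)/(9*5) = -283*3*(2 - ⅗)/(9*5) = -283*3*7/(9*5*5) = -283*7/75 = -1981/75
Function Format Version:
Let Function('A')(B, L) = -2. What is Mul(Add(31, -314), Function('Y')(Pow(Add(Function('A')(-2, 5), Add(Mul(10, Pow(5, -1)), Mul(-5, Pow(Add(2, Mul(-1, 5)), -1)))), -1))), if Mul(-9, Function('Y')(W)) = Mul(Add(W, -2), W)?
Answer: Rational(-1981, 75) ≈ -26.413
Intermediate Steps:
Function('Y')(W) = Mul(Rational(-1, 9), W, Add(-2, W)) (Function('Y')(W) = Mul(Rational(-1, 9), Mul(Add(W, -2), W)) = Mul(Rational(-1, 9), Mul(Add(-2, W), W)) = Mul(Rational(-1, 9), Mul(W, Add(-2, W))) = Mul(Rational(-1, 9), W, Add(-2, W)))
Mul(Add(31, -314), Function('Y')(Pow(Add(Function('A')(-2, 5), Add(Mul(10, Pow(5, -1)), Mul(-5, Pow(Add(2, Mul(-1, 5)), -1)))), -1))) = Mul(Add(31, -314), Mul(Rational(1, 9), Pow(Add(-2, Add(Mul(10, Pow(5, -1)), Mul(-5, Pow(Add(2, Mul(-1, 5)), -1)))), -1), Add(2, Mul(-1, Pow(Add(-2, Add(Mul(10, Pow(5, -1)), Mul(-5, Pow(Add(2, Mul(-1, 5)), -1)))), -1))))) = Mul(-283, Mul(Rational(1, 9), Pow(Add(-2, Add(Mul(10, Rational(1, 5)), Mul(-5, Pow(Add(2, -5), -1)))), -1), Add(2, Mul(-1, Pow(Add(-2, Add(Mul(10, Rational(1, 5)), Mul(-5, Pow(Add(2, -5), -1)))), -1))))) = Mul(-283, Mul(Rational(1, 9), Pow(Add(-2, Add(2, Mul(-5, Pow(-3, -1)))), -1), Add(2, Mul(-1, Pow(Add(-2, Add(2, Mul(-5, Pow(-3, -1)))), -1))))) = Mul(-283, Mul(Rational(1, 9), Pow(Add(-2, Add(2, Mul(-5, Rational(-1, 3)))), -1), Add(2, Mul(-1, Pow(Add(-2, Add(2, Mul(-5, Rational(-1, 3)))), -1))))) = Mul(-283, Mul(Rational(1, 9), Pow(Add(-2, Add(2, Rational(5, 3))), -1), Add(2, Mul(-1, Pow(Add(-2, Add(2, Rational(5, 3))), -1))))) = Mul(-283, Mul(Rational(1, 9), Pow(Add(-2, Rational(11, 3)), -1), Add(2, Mul(-1, Pow(Add(-2, Rational(11, 3)), -1))))) = Mul(-283, Mul(Rational(1, 9), Pow(Rational(5, 3), -1), Add(2, Mul(-1, Pow(Rational(5, 3), -1))))) = Mul(-283, Mul(Rational(1, 9), Rational(3, 5), Add(2, Mul(-1, Rational(3, 5))))) = Mul(-283, Mul(Rational(1, 9), Rational(3, 5), Add(2, Rational(-3, 5)))) = Mul(-283, Mul(Rational(1, 9), Rational(3, 5), Rational(7, 5))) = Mul(-283, Rational(7, 75)) = Rational(-1981, 75)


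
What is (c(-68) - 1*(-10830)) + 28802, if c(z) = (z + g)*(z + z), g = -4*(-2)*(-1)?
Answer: 49968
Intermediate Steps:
g = -8 (g = 8*(-1) = -8)
c(z) = 2*z*(-8 + z) (c(z) = (z - 8)*(z + z) = (-8 + z)*(2*z) = 2*z*(-8 + z))
(c(-68) - 1*(-10830)) + 28802 = (2*(-68)*(-8 - 68) - 1*(-10830)) + 28802 = (2*(-68)*(-76) + 10830) + 28802 = (10336 + 10830) + 28802 = 21166 + 28802 = 49968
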